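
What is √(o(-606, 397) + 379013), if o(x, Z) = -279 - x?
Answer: 2*√94835 ≈ 615.91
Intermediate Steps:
√(o(-606, 397) + 379013) = √((-279 - 1*(-606)) + 379013) = √((-279 + 606) + 379013) = √(327 + 379013) = √379340 = 2*√94835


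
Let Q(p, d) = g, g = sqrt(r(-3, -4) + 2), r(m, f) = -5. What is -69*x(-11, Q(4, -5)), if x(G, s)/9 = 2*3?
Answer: -3726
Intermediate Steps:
g = I*sqrt(3) (g = sqrt(-5 + 2) = sqrt(-3) = I*sqrt(3) ≈ 1.732*I)
Q(p, d) = I*sqrt(3)
x(G, s) = 54 (x(G, s) = 9*(2*3) = 9*6 = 54)
-69*x(-11, Q(4, -5)) = -69*54 = -3726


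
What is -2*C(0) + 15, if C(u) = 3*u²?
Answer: 15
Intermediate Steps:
-2*C(0) + 15 = -6*0² + 15 = -6*0 + 15 = -2*0 + 15 = 0 + 15 = 15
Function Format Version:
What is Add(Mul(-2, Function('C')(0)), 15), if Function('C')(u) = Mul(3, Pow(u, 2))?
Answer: 15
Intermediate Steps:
Add(Mul(-2, Function('C')(0)), 15) = Add(Mul(-2, Mul(3, Pow(0, 2))), 15) = Add(Mul(-2, Mul(3, 0)), 15) = Add(Mul(-2, 0), 15) = Add(0, 15) = 15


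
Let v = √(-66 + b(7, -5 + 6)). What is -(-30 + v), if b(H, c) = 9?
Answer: 30 - I*√57 ≈ 30.0 - 7.5498*I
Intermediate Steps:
v = I*√57 (v = √(-66 + 9) = √(-57) = I*√57 ≈ 7.5498*I)
-(-30 + v) = -(-30 + I*√57) = 30 - I*√57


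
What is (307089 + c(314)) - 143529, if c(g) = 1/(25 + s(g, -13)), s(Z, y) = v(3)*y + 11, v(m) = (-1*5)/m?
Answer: 28295883/173 ≈ 1.6356e+5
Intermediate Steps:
v(m) = -5/m
s(Z, y) = 11 - 5*y/3 (s(Z, y) = (-5/3)*y + 11 = (-5*⅓)*y + 11 = -5*y/3 + 11 = 11 - 5*y/3)
c(g) = 3/173 (c(g) = 1/(25 + (11 - 5/3*(-13))) = 1/(25 + (11 + 65/3)) = 1/(25 + 98/3) = 1/(173/3) = 3/173)
(307089 + c(314)) - 143529 = (307089 + 3/173) - 143529 = 53126400/173 - 143529 = 28295883/173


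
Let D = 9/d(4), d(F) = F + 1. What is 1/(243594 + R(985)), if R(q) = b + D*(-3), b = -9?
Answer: 5/1217898 ≈ 4.1054e-6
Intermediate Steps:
d(F) = 1 + F
D = 9/5 (D = 9/(1 + 4) = 9/5 ≈ 1.8000)
R(q) = -72/5 (R(q) = -9 + (9/5)*(-3) = -9 - 27/5 = -72/5)
1/(243594 + R(985)) = 1/(243594 - 72/5) = 1/(1217898/5) = 5/1217898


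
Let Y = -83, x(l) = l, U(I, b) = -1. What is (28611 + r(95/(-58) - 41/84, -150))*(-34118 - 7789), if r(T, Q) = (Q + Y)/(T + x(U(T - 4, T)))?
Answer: -9154179873171/7615 ≈ -1.2021e+9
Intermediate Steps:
r(T, Q) = (-83 + Q)/(-1 + T) (r(T, Q) = (Q - 83)/(T - 1) = (-83 + Q)/(-1 + T))
(28611 + r(95/(-58) - 41/84, -150))*(-34118 - 7789) = (28611 + (-83 - 150)/(-1 + (95/(-58) - 41/84)))*(-34118 - 7789) = (28611 - 233/(-1 + (95*(-1/58) - 41*1/84)))*(-41907) = (28611 - 233/(-1 + (-95/58 - 41/84)))*(-41907) = (28611 - 233/(-1 - 5179/2436))*(-41907) = (28611 - 233/(-7615/2436))*(-41907) = (28611 - 2436/7615*(-233))*(-41907) = (28611 + 567588/7615)*(-41907) = (218440353/7615)*(-41907) = -9154179873171/7615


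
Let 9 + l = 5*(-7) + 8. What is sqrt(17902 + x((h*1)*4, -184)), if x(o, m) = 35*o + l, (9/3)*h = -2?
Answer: sqrt(159954)/3 ≈ 133.31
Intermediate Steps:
h = -2/3 (h = (1/3)*(-2) = -2/3 ≈ -0.66667)
l = -36 (l = -9 + (5*(-7) + 8) = -9 + (-35 + 8) = -9 - 27 = -36)
x(o, m) = -36 + 35*o (x(o, m) = 35*o - 36 = -36 + 35*o)
sqrt(17902 + x((h*1)*4, -184)) = sqrt(17902 + (-36 + 35*(-2/3*1*4))) = sqrt(17902 + (-36 + 35*(-2/3*4))) = sqrt(17902 + (-36 + 35*(-8/3))) = sqrt(17902 + (-36 - 280/3)) = sqrt(17902 - 388/3) = sqrt(53318/3) = sqrt(159954)/3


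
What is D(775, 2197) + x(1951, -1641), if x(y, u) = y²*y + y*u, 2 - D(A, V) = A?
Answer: 7423085987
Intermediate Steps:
D(A, V) = 2 - A
x(y, u) = y³ + u*y
D(775, 2197) + x(1951, -1641) = (2 - 1*775) + 1951*(-1641 + 1951²) = (2 - 775) + 1951*(-1641 + 3806401) = -773 + 1951*3804760 = -773 + 7423086760 = 7423085987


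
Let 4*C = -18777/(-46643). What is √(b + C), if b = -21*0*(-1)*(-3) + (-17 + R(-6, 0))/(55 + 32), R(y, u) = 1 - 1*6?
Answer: I*√10027111341885/8115882 ≈ 0.39017*I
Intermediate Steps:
R(y, u) = -5 (R(y, u) = 1 - 6 = -5)
C = 18777/186572 (C = (-18777/(-46643))/4 = (-18777*(-1/46643))/4 = (¼)*(18777/46643) = 18777/186572 ≈ 0.10064)
b = -22/87 (b = -21*0*(-1)*(-3) + (-17 - 5)/(55 + 32) = -0*(-3) - 22/87 = -21*0 - 22*1/87 = 0 - 22/87 = -22/87 ≈ -0.25287)
√(b + C) = √(-22/87 + 18777/186572) = √(-2470985/16231764) = I*√10027111341885/8115882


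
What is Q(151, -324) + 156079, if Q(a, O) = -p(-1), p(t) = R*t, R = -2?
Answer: 156077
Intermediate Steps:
p(t) = -2*t
Q(a, O) = -2 (Q(a, O) = -(-2)*(-1) = -1*2 = -2)
Q(151, -324) + 156079 = -2 + 156079 = 156077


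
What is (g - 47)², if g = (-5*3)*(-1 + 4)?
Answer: 8464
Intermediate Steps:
g = -45 (g = -15*3 = -45)
(g - 47)² = (-45 - 47)² = (-92)² = 8464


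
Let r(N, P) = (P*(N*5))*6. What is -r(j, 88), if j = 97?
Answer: -256080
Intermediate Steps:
r(N, P) = 30*N*P (r(N, P) = (P*(5*N))*6 = (5*N*P)*6 = 30*N*P)
-r(j, 88) = -30*97*88 = -1*256080 = -256080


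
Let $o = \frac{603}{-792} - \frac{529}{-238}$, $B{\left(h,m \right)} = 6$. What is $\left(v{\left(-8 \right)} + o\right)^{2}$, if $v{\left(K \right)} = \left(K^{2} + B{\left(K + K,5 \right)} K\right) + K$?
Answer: $\frac{9816648241}{109662784} \approx 89.517$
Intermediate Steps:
$v{\left(K \right)} = K^{2} + 7 K$ ($v{\left(K \right)} = \left(K^{2} + 6 K\right) + K = K^{2} + 7 K$)
$o = \frac{15303}{10472}$ ($o = 603 \left(- \frac{1}{792}\right) - - \frac{529}{238} = - \frac{67}{88} + \frac{529}{238} = \frac{15303}{10472} \approx 1.4613$)
$\left(v{\left(-8 \right)} + o\right)^{2} = \left(- 8 \left(7 - 8\right) + \frac{15303}{10472}\right)^{2} = \left(\left(-8\right) \left(-1\right) + \frac{15303}{10472}\right)^{2} = \left(8 + \frac{15303}{10472}\right)^{2} = \left(\frac{99079}{10472}\right)^{2} = \frac{9816648241}{109662784}$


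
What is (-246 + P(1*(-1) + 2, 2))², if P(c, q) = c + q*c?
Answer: 59049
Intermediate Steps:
P(c, q) = c + c*q
(-246 + P(1*(-1) + 2, 2))² = (-246 + (1*(-1) + 2)*(1 + 2))² = (-246 + (-1 + 2)*3)² = (-246 + 1*3)² = (-246 + 3)² = (-243)² = 59049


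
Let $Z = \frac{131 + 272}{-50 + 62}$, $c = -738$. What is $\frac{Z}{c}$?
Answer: $- \frac{403}{8856} \approx -0.045506$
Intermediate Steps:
$Z = \frac{403}{12} \approx 33.583$
$\frac{Z}{c} = \frac{403}{12 \left(-738\right)} = \frac{403}{12} \left(- \frac{1}{738}\right) = - \frac{403}{8856}$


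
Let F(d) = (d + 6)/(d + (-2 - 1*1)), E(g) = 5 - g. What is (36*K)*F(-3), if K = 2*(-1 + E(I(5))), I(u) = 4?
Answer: 0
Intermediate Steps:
F(d) = (6 + d)/(-3 + d) (F(d) = (6 + d)/(d + (-2 - 1)) = (6 + d)/(d - 3) = (6 + d)/(-3 + d))
K = 0 (K = 2*(-1 + (5 - 1*4)) = 2*(-1 + (5 - 4)) = 2*(-1 + 1) = 2*0 = 0)
(36*K)*F(-3) = (36*0)*((6 - 3)/(-3 - 3)) = 0*(3/(-6)) = 0*(-⅙*3) = 0*(-½) = 0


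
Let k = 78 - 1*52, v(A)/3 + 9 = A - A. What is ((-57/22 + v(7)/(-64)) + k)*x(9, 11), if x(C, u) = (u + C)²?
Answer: 419425/44 ≈ 9532.4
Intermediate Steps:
v(A) = -27 (v(A) = -27 + 3*(A - A) = -27 + 3*0 = -27 + 0 = -27)
x(C, u) = (C + u)²
k = 26 (k = 78 - 52 = 26)
((-57/22 + v(7)/(-64)) + k)*x(9, 11) = ((-57/22 - 27/(-64)) + 26)*(9 + 11)² = ((-57*1/22 - 27*(-1/64)) + 26)*20² = ((-57/22 + 27/64) + 26)*400 = (-1527/704 + 26)*400 = (16777/704)*400 = 419425/44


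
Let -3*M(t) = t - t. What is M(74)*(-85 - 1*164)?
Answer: 0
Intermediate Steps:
M(t) = 0 (M(t) = -(t - t)/3 = -1/3*0 = 0)
M(74)*(-85 - 1*164) = 0*(-85 - 1*164) = 0*(-85 - 164) = 0*(-249) = 0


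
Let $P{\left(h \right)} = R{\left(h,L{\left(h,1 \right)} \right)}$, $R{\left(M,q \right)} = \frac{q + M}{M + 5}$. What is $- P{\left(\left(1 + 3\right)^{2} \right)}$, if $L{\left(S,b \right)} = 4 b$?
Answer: $- \frac{20}{21} \approx -0.95238$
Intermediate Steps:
$R{\left(M,q \right)} = \frac{M + q}{5 + M}$
$P{\left(h \right)} = \frac{4 + h}{5 + h}$ ($P{\left(h \right)} = \frac{h + 4 \cdot 1}{5 + h} = \frac{h + 4}{5 + h} = \frac{4 + h}{5 + h}$)
$- P{\left(\left(1 + 3\right)^{2} \right)} = - \frac{4 + \left(1 + 3\right)^{2}}{5 + \left(1 + 3\right)^{2}} = - \frac{4 + 4^{2}}{5 + 4^{2}} = - \frac{4 + 16}{5 + 16} = - \frac{20}{21}$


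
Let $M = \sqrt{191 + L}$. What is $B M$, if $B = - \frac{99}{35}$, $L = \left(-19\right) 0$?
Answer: $- \frac{99 \sqrt{191}}{35} \approx -39.092$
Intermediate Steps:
$L = 0$
$M = \sqrt{191}$ ($M = \sqrt{191 + 0} = \sqrt{191} \approx 13.82$)
$B = - \frac{99}{35}$ ($B = \left(-99\right) \frac{1}{35} = - \frac{99}{35} \approx -2.8286$)
$B M = - \frac{99 \sqrt{191}}{35}$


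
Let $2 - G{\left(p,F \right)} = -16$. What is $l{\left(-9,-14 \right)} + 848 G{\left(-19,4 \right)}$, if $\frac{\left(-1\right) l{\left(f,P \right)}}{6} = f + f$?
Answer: $15372$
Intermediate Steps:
$l{\left(f,P \right)} = - 12 f$ ($l{\left(f,P \right)} = - 6 \left(f + f\right) = - 6 \cdot 2 f = - 12 f$)
$G{\left(p,F \right)} = 18$ ($G{\left(p,F \right)} = 2 - -16 = 2 + 16 = 18$)
$l{\left(-9,-14 \right)} + 848 G{\left(-19,4 \right)} = \left(-12\right) \left(-9\right) + 848 \cdot 18 = 108 + 15264 = 15372$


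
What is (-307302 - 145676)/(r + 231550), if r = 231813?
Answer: -452978/463363 ≈ -0.97759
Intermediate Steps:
(-307302 - 145676)/(r + 231550) = (-307302 - 145676)/(231813 + 231550) = -452978/463363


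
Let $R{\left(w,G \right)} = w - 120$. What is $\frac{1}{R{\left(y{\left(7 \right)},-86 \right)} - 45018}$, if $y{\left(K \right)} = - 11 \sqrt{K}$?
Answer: $- \frac{45138}{2037438197} + \frac{11 \sqrt{7}}{2037438197} \approx -2.214 \cdot 10^{-5}$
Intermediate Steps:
$R{\left(w,G \right)} = -120 + w$
$\frac{1}{R{\left(y{\left(7 \right)},-86 \right)} - 45018} = \frac{1}{\left(-120 - 11 \sqrt{7}\right) - 45018} = \frac{1}{-45138 - 11 \sqrt{7}}$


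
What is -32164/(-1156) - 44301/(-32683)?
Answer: 16212176/555611 ≈ 29.179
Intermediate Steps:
-32164/(-1156) - 44301/(-32683) = -32164*(-1/1156) - 44301*(-1/32683) = 473/17 + 44301/32683 = 16212176/555611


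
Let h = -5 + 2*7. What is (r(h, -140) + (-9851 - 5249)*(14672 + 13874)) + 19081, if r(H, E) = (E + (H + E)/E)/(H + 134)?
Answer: -8629130909849/20020 ≈ -4.3103e+8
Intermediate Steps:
h = 9 (h = -5 + 14 = 9)
r(H, E) = (E + (E + H)/E)/(134 + H)
(r(h, -140) + (-9851 - 5249)*(14672 + 13874)) + 19081 = ((-140 + 9 + (-140)²)/((-140)*(134 + 9)) + (-9851 - 5249)*(14672 + 13874)) + 19081 = (-1/140*(-140 + 9 + 19600)/143 - 15100*28546) + 19081 = (-1/140*1/143*19469 - 431044600) + 19081 = (-19469/20020 - 431044600) + 19081 = -8629512911469/20020 + 19081 = -8629130909849/20020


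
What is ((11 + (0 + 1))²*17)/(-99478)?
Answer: -1224/49739 ≈ -0.024608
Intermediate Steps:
((11 + (0 + 1))²*17)/(-99478) = ((11 + 1)²*17)*(-1/99478) = (12²*17)*(-1/99478) = (144*17)*(-1/99478) = 2448*(-1/99478) = -1224/49739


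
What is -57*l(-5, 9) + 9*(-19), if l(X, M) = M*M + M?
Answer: -5301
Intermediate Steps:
l(X, M) = M + M² (l(X, M) = M² + M = M + M²)
-57*l(-5, 9) + 9*(-19) = -513*(1 + 9) + 9*(-19) = -513*10 - 171 = -57*90 - 171 = -5130 - 171 = -5301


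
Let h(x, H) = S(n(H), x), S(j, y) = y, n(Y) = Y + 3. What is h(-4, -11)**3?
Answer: -64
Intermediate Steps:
n(Y) = 3 + Y
h(x, H) = x
h(-4, -11)**3 = (-4)**3 = -64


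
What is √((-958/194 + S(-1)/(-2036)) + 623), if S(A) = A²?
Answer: 5*√241063030651/98746 ≈ 24.861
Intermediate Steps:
√((-958/194 + S(-1)/(-2036)) + 623) = √((-958/194 + (-1)²/(-2036)) + 623) = √((-958*1/194 + 1*(-1/2036)) + 623) = √((-479/97 - 1/2036) + 623) = √(-975341/197492 + 623) = √(122062175/197492) = 5*√241063030651/98746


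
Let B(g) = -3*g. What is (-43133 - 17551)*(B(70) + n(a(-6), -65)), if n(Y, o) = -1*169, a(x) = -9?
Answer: 22999236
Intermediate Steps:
n(Y, o) = -169
(-43133 - 17551)*(B(70) + n(a(-6), -65)) = (-43133 - 17551)*(-3*70 - 169) = -60684*(-210 - 169) = -60684*(-379) = 22999236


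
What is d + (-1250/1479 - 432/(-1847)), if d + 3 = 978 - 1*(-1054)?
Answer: 5540975855/2731713 ≈ 2028.4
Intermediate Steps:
d = 2029 (d = -3 + (978 - 1*(-1054)) = -3 + (978 + 1054) = -3 + 2032 = 2029)
d + (-1250/1479 - 432/(-1847)) = 2029 + (-1250/1479 - 432/(-1847)) = 2029 + (-1250*1/1479 - 432*(-1/1847)) = 2029 + (-1250/1479 + 432/1847) = 2029 - 1669822/2731713 = 5540975855/2731713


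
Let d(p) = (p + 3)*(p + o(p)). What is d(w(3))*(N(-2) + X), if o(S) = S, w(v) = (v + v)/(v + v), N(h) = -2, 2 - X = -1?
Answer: 8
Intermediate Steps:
X = 3 (X = 2 - 1*(-1) = 2 + 1 = 3)
w(v) = 1 (w(v) = (2*v)/((2*v)) = (2*v)*(1/(2*v)) = 1)
d(p) = 2*p*(3 + p) (d(p) = (p + 3)*(p + p) = (3 + p)*(2*p) = 2*p*(3 + p))
d(w(3))*(N(-2) + X) = (2*1*(3 + 1))*(-2 + 3) = (2*1*4)*1 = 8*1 = 8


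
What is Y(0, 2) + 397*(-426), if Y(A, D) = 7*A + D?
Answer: -169120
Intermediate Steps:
Y(A, D) = D + 7*A
Y(0, 2) + 397*(-426) = (2 + 7*0) + 397*(-426) = (2 + 0) - 169122 = 2 - 169122 = -169120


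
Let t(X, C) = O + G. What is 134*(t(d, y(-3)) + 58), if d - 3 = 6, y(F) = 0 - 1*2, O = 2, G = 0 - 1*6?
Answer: 7236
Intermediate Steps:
G = -6 (G = 0 - 6 = -6)
y(F) = -2 (y(F) = 0 - 2 = -2)
d = 9 (d = 3 + 6 = 9)
t(X, C) = -4 (t(X, C) = 2 - 6 = -4)
134*(t(d, y(-3)) + 58) = 134*(-4 + 58) = 134*54 = 7236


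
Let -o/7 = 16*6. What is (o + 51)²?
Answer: 385641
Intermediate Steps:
o = -672 (o = -112*6 = -7*96 = -672)
(o + 51)² = (-672 + 51)² = (-621)² = 385641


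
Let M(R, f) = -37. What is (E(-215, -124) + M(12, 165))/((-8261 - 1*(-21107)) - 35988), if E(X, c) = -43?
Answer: 40/11571 ≈ 0.0034569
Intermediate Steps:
(E(-215, -124) + M(12, 165))/((-8261 - 1*(-21107)) - 35988) = (-43 - 37)/((-8261 - 1*(-21107)) - 35988) = -80/((-8261 + 21107) - 35988) = -80/(12846 - 35988) = -80/(-23142) = -80*(-1/23142) = 40/11571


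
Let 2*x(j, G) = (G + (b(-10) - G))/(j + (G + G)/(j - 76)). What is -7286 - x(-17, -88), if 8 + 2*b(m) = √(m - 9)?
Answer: -10237016/1405 + 93*I*√19/5620 ≈ -7286.1 + 0.072131*I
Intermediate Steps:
b(m) = -4 + √(-9 + m)/2 (b(m) = -4 + √(m - 9)/2 = -4 + √(-9 + m)/2)
x(j, G) = (-4 + I*√19/2)/(2*(j + 2*G/(-76 + j))) (x(j, G) = ((G + ((-4 + √(-9 - 10)/2) - G))/(j + (G + G)/(j - 76)))/2 = ((G + ((-4 + √(-19)/2) - G))/(j + (2*G)/(-76 + j)))/2 = ((G + ((-4 + (I*√19)/2) - G))/(j + 2*G/(-76 + j)))/2 = ((G + ((-4 + I*√19/2) - G))/(j + 2*G/(-76 + j)))/2 = ((G + (-4 - G + I*√19/2))/(j + 2*G/(-76 + j)))/2 = ((-4 + I*√19/2)/(j + 2*G/(-76 + j)))/2 = (-4 + I*√19/2)/(2*(j + 2*G/(-76 + j))))
-7286 - x(-17, -88) = -7286 - (-1)*(-76 - 17)*(8 - I*√19)/(-304*(-17) + 4*(-17)² + 8*(-88)) = -7286 - (-1)*(-93)*(8 - I*√19)/(5168 + 4*289 - 704) = -7286 - (-1)*(-93)*(8 - I*√19)/(5168 + 1156 - 704) = -7286 - (-1)*(-93)*(8 - I*√19)/5620 = -7286 - (186/1405 - 93*I*√19/5620) = -7286 + (-186/1405 + 93*I*√19/5620) = -10237016/1405 + 93*I*√19/5620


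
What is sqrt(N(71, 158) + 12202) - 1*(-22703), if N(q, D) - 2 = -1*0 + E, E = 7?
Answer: 22703 + sqrt(12211) ≈ 22814.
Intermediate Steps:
N(q, D) = 9 (N(q, D) = 2 + (-1*0 + 7) = 2 + (0 + 7) = 2 + 7 = 9)
sqrt(N(71, 158) + 12202) - 1*(-22703) = sqrt(9 + 12202) - 1*(-22703) = sqrt(12211) + 22703 = 22703 + sqrt(12211)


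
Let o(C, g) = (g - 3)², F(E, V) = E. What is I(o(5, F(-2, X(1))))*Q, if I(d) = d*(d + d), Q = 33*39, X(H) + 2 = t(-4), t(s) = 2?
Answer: 1608750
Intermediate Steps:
X(H) = 0 (X(H) = -2 + 2 = 0)
o(C, g) = (-3 + g)²
Q = 1287
I(d) = 2*d² (I(d) = d*(2*d) = 2*d²)
I(o(5, F(-2, X(1))))*Q = (2*((-3 - 2)²)²)*1287 = (2*((-5)²)²)*1287 = (2*25²)*1287 = (2*625)*1287 = 1250*1287 = 1608750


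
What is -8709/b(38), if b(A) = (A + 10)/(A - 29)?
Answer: -26127/16 ≈ -1632.9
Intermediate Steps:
b(A) = (10 + A)/(-29 + A)
-8709/b(38) = -8709*(-29 + 38)/(10 + 38) = -8709/(48/9) = -8709/((1/9)*48) = -8709/16/3 = -8709*3/16 = -26127/16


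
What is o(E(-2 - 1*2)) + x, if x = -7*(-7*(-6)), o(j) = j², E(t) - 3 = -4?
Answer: -293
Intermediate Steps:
E(t) = -1 (E(t) = 3 - 4 = -1)
x = -294 ≈ -294.00
o(E(-2 - 1*2)) + x = (-1)² - 294 = 1 - 294 = -293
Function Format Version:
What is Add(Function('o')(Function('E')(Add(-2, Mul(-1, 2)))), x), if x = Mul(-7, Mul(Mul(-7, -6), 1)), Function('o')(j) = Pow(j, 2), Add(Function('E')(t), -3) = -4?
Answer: -293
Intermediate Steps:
Function('E')(t) = -1 (Function('E')(t) = Add(3, -4) = -1)
x = -294 (x = Mul(-7, Mul(42, 1)) = Mul(-7, 42) = -294)
Add(Function('o')(Function('E')(Add(-2, Mul(-1, 2)))), x) = Add(Pow(-1, 2), -294) = Add(1, -294) = -293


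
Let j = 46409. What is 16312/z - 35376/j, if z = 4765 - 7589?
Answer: -9737789/1489307 ≈ -6.5385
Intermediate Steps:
z = -2824
16312/z - 35376/j = 16312/(-2824) - 35376/46409 = 16312*(-1/2824) - 35376*1/46409 = -2039/353 - 3216/4219 = -9737789/1489307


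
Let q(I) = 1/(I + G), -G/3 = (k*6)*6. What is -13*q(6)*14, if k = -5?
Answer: -⅓ ≈ -0.33333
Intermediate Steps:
G = 540 (G = -3*(-5*6)*6 = -(-90)*6 = -3*(-180) = 540)
q(I) = 1/(540 + I) (q(I) = 1/(I + 540) = 1/(540 + I))
-13*q(6)*14 = -13/(540 + 6)*14 = -13/546*14 = -13*1/546*14 = -1/42*14 = -⅓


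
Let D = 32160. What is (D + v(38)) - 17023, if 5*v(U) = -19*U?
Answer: 74963/5 ≈ 14993.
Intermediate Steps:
v(U) = -19*U/5 (v(U) = (-19*U)/5 = -19*U/5)
(D + v(38)) - 17023 = (32160 - 19/5*38) - 17023 = (32160 - 722/5) - 17023 = 160078/5 - 17023 = 74963/5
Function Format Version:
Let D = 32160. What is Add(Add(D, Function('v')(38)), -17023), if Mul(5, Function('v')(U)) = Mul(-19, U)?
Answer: Rational(74963, 5) ≈ 14993.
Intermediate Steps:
Function('v')(U) = Mul(Rational(-19, 5), U) (Function('v')(U) = Mul(Rational(1, 5), Mul(-19, U)) = Mul(Rational(-19, 5), U))
Add(Add(D, Function('v')(38)), -17023) = Add(Add(32160, Mul(Rational(-19, 5), 38)), -17023) = Add(Add(32160, Rational(-722, 5)), -17023) = Add(Rational(160078, 5), -17023) = Rational(74963, 5)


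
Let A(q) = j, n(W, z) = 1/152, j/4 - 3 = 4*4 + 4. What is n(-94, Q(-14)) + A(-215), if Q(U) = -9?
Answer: 13985/152 ≈ 92.007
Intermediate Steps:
j = 92 (j = 12 + 4*(4*4 + 4) = 12 + 4*(16 + 4) = 12 + 4*20 = 12 + 80 = 92)
n(W, z) = 1/152
A(q) = 92
n(-94, Q(-14)) + A(-215) = 1/152 + 92 = 13985/152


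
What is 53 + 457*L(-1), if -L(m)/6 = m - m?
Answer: 53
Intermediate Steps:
L(m) = 0 (L(m) = -6*(m - m) = -6*0 = 0)
53 + 457*L(-1) = 53 + 457*0 = 53 + 0 = 53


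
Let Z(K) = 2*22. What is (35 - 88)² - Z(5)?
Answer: 2765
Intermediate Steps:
Z(K) = 44
(35 - 88)² - Z(5) = (35 - 88)² - 1*44 = (-53)² - 44 = 2809 - 44 = 2765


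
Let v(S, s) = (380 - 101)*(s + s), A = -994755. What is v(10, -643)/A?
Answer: 119598/331585 ≈ 0.36069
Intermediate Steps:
v(S, s) = 558*s (v(S, s) = 279*(2*s) = 558*s)
v(10, -643)/A = (558*(-643))/(-994755) = -358794*(-1/994755) = 119598/331585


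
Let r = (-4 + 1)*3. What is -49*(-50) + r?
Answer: 2441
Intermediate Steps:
r = -9 (r = -3*3 = -9)
-49*(-50) + r = -49*(-50) - 9 = 2450 - 9 = 2441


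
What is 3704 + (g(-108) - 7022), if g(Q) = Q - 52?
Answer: -3478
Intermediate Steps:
g(Q) = -52 + Q
3704 + (g(-108) - 7022) = 3704 + ((-52 - 108) - 7022) = 3704 + (-160 - 7022) = 3704 - 7182 = -3478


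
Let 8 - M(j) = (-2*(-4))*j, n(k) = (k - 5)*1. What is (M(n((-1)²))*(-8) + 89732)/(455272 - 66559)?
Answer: 29804/129571 ≈ 0.23002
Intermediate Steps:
n(k) = -5 + k (n(k) = (-5 + k)*1 = -5 + k)
M(j) = 8 - 8*j (M(j) = 8 - (-2*(-4))*j = 8 - 8*j)
(M(n((-1)²))*(-8) + 89732)/(455272 - 66559) = ((8 - 8*(-5 + (-1)²))*(-8) + 89732)/(455272 - 66559) = ((8 - 8*(-5 + 1))*(-8) + 89732)/388713 = ((8 - 8*(-4))*(-8) + 89732)*(1/388713) = ((8 + 32)*(-8) + 89732)*(1/388713) = (40*(-8) + 89732)*(1/388713) = (-320 + 89732)*(1/388713) = 89412*(1/388713) = 29804/129571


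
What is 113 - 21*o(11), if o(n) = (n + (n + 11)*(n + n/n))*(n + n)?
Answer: -126937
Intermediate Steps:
o(n) = 2*n*(n + (1 + n)*(11 + n)) (o(n) = (n + (11 + n)*(n + 1))*(2*n) = (n + (11 + n)*(1 + n))*(2*n) = (n + (1 + n)*(11 + n))*(2*n) = 2*n*(n + (1 + n)*(11 + n)))
113 - 21*o(11) = 113 - 42*11*(11 + 11² + 13*11) = 113 - 42*11*(11 + 121 + 143) = 113 - 42*11*275 = 113 - 21*6050 = 113 - 127050 = -126937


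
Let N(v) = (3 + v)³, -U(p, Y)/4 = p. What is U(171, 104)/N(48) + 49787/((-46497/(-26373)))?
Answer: 6450927745139/228439761 ≈ 28239.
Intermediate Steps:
U(p, Y) = -4*p
U(171, 104)/N(48) + 49787/((-46497/(-26373))) = (-4*171)/((3 + 48)³) + 49787/((-46497/(-26373))) = -684/(51³) + 49787/((-46497*(-1/26373))) = -684/132651 + 49787/(15499/8791) = -684*1/132651 + 49787*(8791/15499) = -76/14739 + 437677517/15499 = 6450927745139/228439761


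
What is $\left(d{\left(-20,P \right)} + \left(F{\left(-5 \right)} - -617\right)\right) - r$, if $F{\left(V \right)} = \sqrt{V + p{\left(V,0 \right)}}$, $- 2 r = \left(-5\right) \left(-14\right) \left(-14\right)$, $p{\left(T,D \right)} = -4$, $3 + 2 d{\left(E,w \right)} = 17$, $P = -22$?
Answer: $134 + 3 i \approx 134.0 + 3.0 i$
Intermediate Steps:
$d{\left(E,w \right)} = 7$ ($d{\left(E,w \right)} = - \frac{3}{2} + \frac{1}{2} \cdot 17 = - \frac{3}{2} + \frac{17}{2} = 7$)
$r = 490$ ($r = - \frac{\left(-5\right) \left(-14\right) \left(-14\right)}{2} = - \frac{70 \left(-14\right)}{2} = \left(- \frac{1}{2}\right) \left(-980\right) = 490$)
$F{\left(V \right)} = \sqrt{-4 + V}$ ($F{\left(V \right)} = \sqrt{V - 4} = \sqrt{-4 + V}$)
$\left(d{\left(-20,P \right)} + \left(F{\left(-5 \right)} - -617\right)\right) - r = \left(7 + \left(\sqrt{-4 - 5} - -617\right)\right) - 490 = \left(7 + \left(\sqrt{-9} + 617\right)\right) - 490 = \left(7 + \left(3 i + 617\right)\right) - 490 = \left(7 + \left(617 + 3 i\right)\right) - 490 = \left(624 + 3 i\right) - 490 = 134 + 3 i$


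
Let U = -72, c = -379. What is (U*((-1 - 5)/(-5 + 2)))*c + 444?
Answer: 55020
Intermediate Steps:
(U*((-1 - 5)/(-5 + 2)))*c + 444 = -72*(-1 - 5)/(-5 + 2)*(-379) + 444 = -(-432)/(-3)*(-379) + 444 = -(-432)*(-1)/3*(-379) + 444 = -72*2*(-379) + 444 = -144*(-379) + 444 = 54576 + 444 = 55020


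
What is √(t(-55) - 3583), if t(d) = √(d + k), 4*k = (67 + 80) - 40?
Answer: √(-14332 + 2*I*√113)/2 ≈ 0.044397 + 59.858*I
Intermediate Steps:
k = 107/4 (k = ((67 + 80) - 40)/4 = (147 - 40)/4 = (¼)*107 = 107/4 ≈ 26.750)
t(d) = √(107/4 + d) (t(d) = √(d + 107/4) = √(107/4 + d))
√(t(-55) - 3583) = √(√(107 + 4*(-55))/2 - 3583) = √(√(107 - 220)/2 - 3583) = √(√(-113)/2 - 3583) = √((I*√113)/2 - 3583) = √(I*√113/2 - 3583) = √(-3583 + I*√113/2)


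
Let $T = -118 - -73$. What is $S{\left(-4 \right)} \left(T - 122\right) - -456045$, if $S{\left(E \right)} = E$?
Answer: $456713$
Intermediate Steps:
$T = -45$ ($T = -118 + 73 = -45$)
$S{\left(-4 \right)} \left(T - 122\right) - -456045 = - 4 \left(-45 - 122\right) - -456045 = \left(-4\right) \left(-167\right) + 456045 = 668 + 456045 = 456713$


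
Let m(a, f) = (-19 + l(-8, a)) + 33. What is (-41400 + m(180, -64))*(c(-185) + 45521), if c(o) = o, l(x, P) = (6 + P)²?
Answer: -307831440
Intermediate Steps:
m(a, f) = 14 + (6 + a)² (m(a, f) = (-19 + (6 + a)²) + 33 = 14 + (6 + a)²)
(-41400 + m(180, -64))*(c(-185) + 45521) = (-41400 + (14 + (6 + 180)²))*(-185 + 45521) = (-41400 + (14 + 186²))*45336 = (-41400 + (14 + 34596))*45336 = (-41400 + 34610)*45336 = -6790*45336 = -307831440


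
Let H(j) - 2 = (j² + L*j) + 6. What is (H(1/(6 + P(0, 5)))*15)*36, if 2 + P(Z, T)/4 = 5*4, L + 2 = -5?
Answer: 721905/169 ≈ 4271.6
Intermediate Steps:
L = -7 (L = -2 - 5 = -7)
P(Z, T) = 72 (P(Z, T) = -8 + 4*(5*4) = -8 + 4*20 = -8 + 80 = 72)
H(j) = 8 + j² - 7*j (H(j) = 2 + ((j² - 7*j) + 6) = 2 + (6 + j² - 7*j) = 8 + j² - 7*j)
(H(1/(6 + P(0, 5)))*15)*36 = ((8 + (1/(6 + 72))² - 7/(6 + 72))*15)*36 = ((8 + (1/78)² - 7/78)*15)*36 = ((8 + (1/78)² - 7*1/78)*15)*36 = ((8 + 1/6084 - 7/78)*15)*36 = ((48127/6084)*15)*36 = (240635/2028)*36 = 721905/169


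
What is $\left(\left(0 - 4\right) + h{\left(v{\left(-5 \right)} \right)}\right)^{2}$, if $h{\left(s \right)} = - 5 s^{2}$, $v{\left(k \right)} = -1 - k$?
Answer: $7056$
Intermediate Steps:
$\left(\left(0 - 4\right) + h{\left(v{\left(-5 \right)} \right)}\right)^{2} = \left(\left(0 - 4\right) - 5 \left(-1 - -5\right)^{2}\right)^{2} = \left(-4 - 5 \left(-1 + 5\right)^{2}\right)^{2} = \left(-4 - 5 \cdot 4^{2}\right)^{2} = \left(-4 - 80\right)^{2} = \left(-84\right)^{2} = 7056$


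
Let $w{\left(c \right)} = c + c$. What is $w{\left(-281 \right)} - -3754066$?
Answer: $3753504$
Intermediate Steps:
$w{\left(c \right)} = 2 c$
$w{\left(-281 \right)} - -3754066 = 2 \left(-281\right) - -3754066 = -562 + 3754066 = 3753504$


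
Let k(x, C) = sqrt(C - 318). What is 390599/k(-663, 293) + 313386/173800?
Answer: 156693/86900 - 390599*I/5 ≈ 1.8031 - 78120.0*I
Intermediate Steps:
k(x, C) = sqrt(-318 + C)
390599/k(-663, 293) + 313386/173800 = 390599/(sqrt(-318 + 293)) + 313386/173800 = 390599/(sqrt(-25)) + 313386*(1/173800) = 390599/((5*I)) + 156693/86900 = 390599*(-I/5) + 156693/86900 = -390599*I/5 + 156693/86900 = 156693/86900 - 390599*I/5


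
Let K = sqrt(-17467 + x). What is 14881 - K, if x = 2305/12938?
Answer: 14881 - I*sqrt(2923803517058)/12938 ≈ 14881.0 - 132.16*I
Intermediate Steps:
x = 2305/12938 (x = 2305*(1/12938) = 2305/12938 ≈ 0.17816)
K = I*sqrt(2923803517058)/12938 (K = sqrt(-17467 + 2305/12938) = sqrt(-225985741/12938) = I*sqrt(2923803517058)/12938 ≈ 132.16*I)
14881 - K = 14881 - I*sqrt(2923803517058)/12938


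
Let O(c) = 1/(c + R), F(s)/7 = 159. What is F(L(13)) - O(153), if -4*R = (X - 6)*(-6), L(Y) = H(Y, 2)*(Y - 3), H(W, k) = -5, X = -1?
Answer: 317203/285 ≈ 1113.0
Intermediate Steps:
L(Y) = 15 - 5*Y (L(Y) = -5*(Y - 3) = -5*(-3 + Y) = 15 - 5*Y)
F(s) = 1113 (F(s) = 7*159 = 1113)
R = -21/2 (R = -(-1 - 6)*(-6)/4 = -(-7)*(-6)/4 = -¼*42 = -21/2 ≈ -10.500)
O(c) = 1/(-21/2 + c) (O(c) = 1/(c - 21/2) = 1/(-21/2 + c))
F(L(13)) - O(153) = 1113 - 2/(-21 + 2*153) = 1113 - 2/(-21 + 306) = 1113 - 2/285 = 317203/285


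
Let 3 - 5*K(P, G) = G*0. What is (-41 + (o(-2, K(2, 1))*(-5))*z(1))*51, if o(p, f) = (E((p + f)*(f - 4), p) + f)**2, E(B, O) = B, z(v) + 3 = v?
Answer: 1570137/125 ≈ 12561.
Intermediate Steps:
z(v) = -3 + v
K(P, G) = 3/5 (K(P, G) = 3/5 - G*0/5 = 3/5 - 1/5*0 = 3/5 + 0 = 3/5)
o(p, f) = (f + (-4 + f)*(f + p))**2 (o(p, f) = ((p + f)*(f - 4) + f)**2 = ((f + p)*(-4 + f) + f)**2 = ((-4 + f)*(f + p) + f)**2 = (f + (-4 + f)*(f + p))**2)
(-41 + (o(-2, K(2, 1))*(-5))*z(1))*51 = (-41 + (((3/5)**2 - 4*(-2) - 3*3/5 + (3/5)*(-2))**2*(-5))*(-3 + 1))*51 = (-41 + ((9/25 + 8 - 9/5 - 6/5)**2*(-5))*(-2))*51 = (-41 + ((134/25)**2*(-5))*(-2))*51 = (-41 + ((17956/625)*(-5))*(-2))*51 = (-41 - 17956/125*(-2))*51 = (-41 + 35912/125)*51 = (30787/125)*51 = 1570137/125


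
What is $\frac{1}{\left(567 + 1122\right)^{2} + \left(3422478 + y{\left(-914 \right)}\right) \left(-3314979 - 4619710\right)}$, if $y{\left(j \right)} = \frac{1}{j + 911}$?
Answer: $- \frac{3}{81468879125174} \approx -3.6824 \cdot 10^{-14}$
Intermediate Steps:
$y{\left(j \right)} = \frac{1}{911 + j}$
$\frac{1}{\left(567 + 1122\right)^{2} + \left(3422478 + y{\left(-914 \right)}\right) \left(-3314979 - 4619710\right)} = \frac{1}{\left(567 + 1122\right)^{2} + \left(3422478 + \frac{1}{911 - 914}\right) \left(-3314979 - 4619710\right)} = \frac{1}{1689^{2} + \left(3422478 + \frac{1}{-3}\right) \left(-7934689\right)} = \frac{1}{2852721 + \left(3422478 - \frac{1}{3}\right) \left(-7934689\right)} = \frac{1}{2852721 + \frac{10267433}{3} \left(-7934689\right)} = \frac{1}{2852721 - \frac{81468887683337}{3}} = \frac{1}{- \frac{81468879125174}{3}} = - \frac{3}{81468879125174}$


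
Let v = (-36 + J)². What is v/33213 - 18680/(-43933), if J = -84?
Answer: 417684680/486382243 ≈ 0.85876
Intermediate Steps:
v = 14400 (v = (-36 - 84)² = (-120)² = 14400)
v/33213 - 18680/(-43933) = 14400/33213 - 18680/(-43933) = 14400*(1/33213) - 18680*(-1/43933) = 4800/11071 + 18680/43933 = 417684680/486382243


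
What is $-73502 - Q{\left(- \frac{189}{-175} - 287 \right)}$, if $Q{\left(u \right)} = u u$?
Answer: $- \frac{97032654}{625} \approx -1.5525 \cdot 10^{5}$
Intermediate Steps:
$Q{\left(u \right)} = u^{2}$
$-73502 - Q{\left(- \frac{189}{-175} - 287 \right)} = -73502 - \left(- \frac{189}{-175} - 287\right)^{2} = -73502 - \left(\left(-189\right) \left(- \frac{1}{175}\right) - 287\right)^{2} = -73502 - \left(\frac{27}{25} - 287\right)^{2} = -73502 - \left(- \frac{7148}{25}\right)^{2} = -73502 - \frac{51093904}{625} = - \frac{97032654}{625}$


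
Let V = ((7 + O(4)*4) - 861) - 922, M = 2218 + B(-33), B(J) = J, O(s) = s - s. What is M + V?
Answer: 409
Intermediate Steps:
O(s) = 0
M = 2185 (M = 2218 - 33 = 2185)
V = -1776 (V = ((7 + 0*4) - 861) - 922 = ((7 + 0) - 861) - 922 = (7 - 861) - 922 = -854 - 922 = -1776)
M + V = 2185 - 1776 = 409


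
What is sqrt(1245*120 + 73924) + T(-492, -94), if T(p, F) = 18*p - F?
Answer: -8762 + 2*sqrt(55831) ≈ -8289.4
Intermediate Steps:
T(p, F) = -F + 18*p
sqrt(1245*120 + 73924) + T(-492, -94) = sqrt(1245*120 + 73924) + (-1*(-94) + 18*(-492)) = sqrt(149400 + 73924) + (94 - 8856) = sqrt(223324) - 8762 = 2*sqrt(55831) - 8762 = -8762 + 2*sqrt(55831)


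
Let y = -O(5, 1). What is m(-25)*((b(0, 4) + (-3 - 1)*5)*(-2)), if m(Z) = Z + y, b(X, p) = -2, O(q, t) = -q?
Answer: -880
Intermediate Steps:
y = 5 (y = -(-1)*5 = -1*(-5) = 5)
m(Z) = 5 + Z (m(Z) = Z + 5 = 5 + Z)
m(-25)*((b(0, 4) + (-3 - 1)*5)*(-2)) = (5 - 25)*((-2 + (-3 - 1)*5)*(-2)) = -20*(-2 - 4*5)*(-2) = -20*(-2 - 20)*(-2) = -(-440)*(-2) = -20*44 = -880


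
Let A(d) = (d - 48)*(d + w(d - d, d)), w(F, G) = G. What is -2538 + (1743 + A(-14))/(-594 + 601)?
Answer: -2041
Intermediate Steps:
A(d) = 2*d*(-48 + d) (A(d) = (d - 48)*(d + d) = (-48 + d)*(2*d) = 2*d*(-48 + d))
-2538 + (1743 + A(-14))/(-594 + 601) = -2538 + (1743 + 2*(-14)*(-48 - 14))/(-594 + 601) = -2538 + (1743 + 2*(-14)*(-62))/7 = -2538 + (1743 + 1736)*(1/7) = -2538 + 3479*(1/7) = -2538 + 497 = -2041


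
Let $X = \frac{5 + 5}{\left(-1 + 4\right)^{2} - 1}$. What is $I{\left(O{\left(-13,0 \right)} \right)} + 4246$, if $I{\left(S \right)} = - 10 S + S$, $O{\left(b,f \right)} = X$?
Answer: $\frac{16939}{4} \approx 4234.8$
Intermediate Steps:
$X = \frac{5}{4}$ ($X = \frac{10}{3^{2} - 1} = \frac{10}{9 - 1} = \frac{10}{8} = 10 \cdot \frac{1}{8} = \frac{5}{4} \approx 1.25$)
$O{\left(b,f \right)} = \frac{5}{4}$
$I{\left(S \right)} = - 9 S$
$I{\left(O{\left(-13,0 \right)} \right)} + 4246 = \left(-9\right) \frac{5}{4} + 4246 = - \frac{45}{4} + 4246 = \frac{16939}{4}$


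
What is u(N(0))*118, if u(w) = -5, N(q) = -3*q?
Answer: -590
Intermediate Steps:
u(N(0))*118 = -5*118 = -590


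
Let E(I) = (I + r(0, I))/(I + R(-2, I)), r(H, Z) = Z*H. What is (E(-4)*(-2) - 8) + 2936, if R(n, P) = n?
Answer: 8780/3 ≈ 2926.7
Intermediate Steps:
r(H, Z) = H*Z
E(I) = I/(-2 + I) (E(I) = (I + 0*I)/(I - 2) = (I + 0)/(-2 + I) = I/(-2 + I))
(E(-4)*(-2) - 8) + 2936 = (-4/(-2 - 4)*(-2) - 8) + 2936 = (-4/(-6)*(-2) - 8) + 2936 = (-4*(-⅙)*(-2) - 8) + 2936 = ((⅔)*(-2) - 8) + 2936 = (-4/3 - 8) + 2936 = -28/3 + 2936 = 8780/3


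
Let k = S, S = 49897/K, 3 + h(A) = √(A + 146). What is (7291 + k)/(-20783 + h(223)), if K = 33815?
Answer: -5125724958732/14610021894005 - 739785186*√41/14610021894005 ≈ -0.35116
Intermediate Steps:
h(A) = -3 + √(146 + A) (h(A) = -3 + √(A + 146) = -3 + √(146 + A))
S = 49897/33815 ≈ 1.4756
k = 49897/33815 ≈ 1.4756
(7291 + k)/(-20783 + h(223)) = (7291 + 49897/33815)/(-20783 + (-3 + √(146 + 223))) = 246595062/(33815*(-20783 + (-3 + √369))) = 246595062/(33815*(-20783 + (-3 + 3*√41))) = 246595062/(33815*(-20786 + 3*√41))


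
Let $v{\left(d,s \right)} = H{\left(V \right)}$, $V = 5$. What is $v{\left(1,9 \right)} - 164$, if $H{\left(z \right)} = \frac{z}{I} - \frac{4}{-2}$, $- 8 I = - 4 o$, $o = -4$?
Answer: $- \frac{329}{2} \approx -164.5$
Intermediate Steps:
$I = -2$ ($I = - \frac{\left(-4\right) \left(-4\right)}{8} = \left(- \frac{1}{8}\right) 16 = -2$)
$H{\left(z \right)} = 2 - \frac{z}{2}$ ($H{\left(z \right)} = \frac{z}{-2} - \frac{4}{-2} = z \left(- \frac{1}{2}\right) - -2 = - \frac{z}{2} + 2 = 2 - \frac{z}{2}$)
$v{\left(d,s \right)} = - \frac{1}{2}$ ($v{\left(d,s \right)} = 2 - \frac{5}{2} = - \frac{1}{2}$)
$v{\left(1,9 \right)} - 164 = - \frac{1}{2} - 164 = - \frac{329}{2}$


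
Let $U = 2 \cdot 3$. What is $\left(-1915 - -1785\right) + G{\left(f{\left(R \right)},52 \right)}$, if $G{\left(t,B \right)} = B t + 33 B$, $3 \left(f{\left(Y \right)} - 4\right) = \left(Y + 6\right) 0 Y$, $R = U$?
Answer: $1794$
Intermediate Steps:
$U = 6$
$R = 6$
$f{\left(Y \right)} = 4$ ($f{\left(Y \right)} = 4 + \frac{\left(Y + 6\right) 0 Y}{3} = 4 + \frac{\left(6 + Y\right) 0 Y}{3} = 4 + \frac{0 Y}{3} = 4 + \frac{1}{3} \cdot 0 = 4 + 0 = 4$)
$G{\left(t,B \right)} = 33 B + B t$
$\left(-1915 - -1785\right) + G{\left(f{\left(R \right)},52 \right)} = \left(-1915 - -1785\right) + 52 \left(33 + 4\right) = \left(-1915 + 1785\right) + 52 \cdot 37 = -130 + 1924 = 1794$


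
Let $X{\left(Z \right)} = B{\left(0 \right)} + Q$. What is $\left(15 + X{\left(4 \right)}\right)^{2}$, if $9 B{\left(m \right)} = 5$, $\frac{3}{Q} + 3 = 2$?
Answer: $\frac{12769}{81} \approx 157.64$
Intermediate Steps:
$Q = -3$ ($Q = \frac{3}{-3 + 2} = \frac{3}{-1} = 3 \left(-1\right) = -3$)
$B{\left(m \right)} = \frac{5}{9}$ ($B{\left(m \right)} = \frac{1}{9} \cdot 5 = \frac{5}{9}$)
$X{\left(Z \right)} = - \frac{22}{9}$ ($X{\left(Z \right)} = \frac{5}{9} - 3 = - \frac{22}{9}$)
$\left(15 + X{\left(4 \right)}\right)^{2} = \left(15 - \frac{22}{9}\right)^{2} = \left(\frac{113}{9}\right)^{2} = \frac{12769}{81}$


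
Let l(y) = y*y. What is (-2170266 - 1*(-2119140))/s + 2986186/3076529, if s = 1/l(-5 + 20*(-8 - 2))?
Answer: -6610138372023164/3076529 ≈ -2.1486e+9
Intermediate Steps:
l(y) = y**2
s = 1/42025 (s = 1/((-5 + 20*(-8 - 2))**2) = 1/((-5 + 20*(-10))**2) = 1/((-5 - 200)**2) = 1/((-205)**2) = 1/42025 ≈ 2.3795e-5)
(-2170266 - 1*(-2119140))/s + 2986186/3076529 = (-2170266 - 1*(-2119140))/(1/42025) + 2986186/3076529 = (-2170266 + 2119140)*42025 + 2986186*(1/3076529) = -51126*42025 + 2986186/3076529 = -2148570150 + 2986186/3076529 = -6610138372023164/3076529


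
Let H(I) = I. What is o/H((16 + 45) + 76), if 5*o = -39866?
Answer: -39866/685 ≈ -58.199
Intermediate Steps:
o = -39866/5 (o = (⅕)*(-39866) = -39866/5 ≈ -7973.2)
o/H((16 + 45) + 76) = -39866/(5*((16 + 45) + 76)) = -39866/(5*(61 + 76)) = -39866/5/137 = -39866/5*1/137 = -39866/685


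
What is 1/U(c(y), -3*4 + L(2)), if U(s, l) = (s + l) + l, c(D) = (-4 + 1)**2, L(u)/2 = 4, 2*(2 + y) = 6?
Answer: 1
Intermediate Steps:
y = 1 (y = -2 + (1/2)*6 = -2 + 3 = 1)
L(u) = 8 (L(u) = 2*4 = 8)
c(D) = 9 (c(D) = (-3)**2 = 9)
U(s, l) = s + 2*l (U(s, l) = (l + s) + l = s + 2*l)
1/U(c(y), -3*4 + L(2)) = 1/(9 + 2*(-3*4 + 8)) = 1/(9 + 2*(-12 + 8)) = 1/(9 + 2*(-4)) = 1/(9 - 8) = 1/1 = 1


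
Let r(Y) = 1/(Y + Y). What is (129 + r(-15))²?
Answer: 14969161/900 ≈ 16632.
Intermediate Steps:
r(Y) = 1/(2*Y)
(129 + r(-15))² = (129 + (½)/(-15))² = (129 + (½)*(-1/15))² = (129 - 1/30)² = (3869/30)² = 14969161/900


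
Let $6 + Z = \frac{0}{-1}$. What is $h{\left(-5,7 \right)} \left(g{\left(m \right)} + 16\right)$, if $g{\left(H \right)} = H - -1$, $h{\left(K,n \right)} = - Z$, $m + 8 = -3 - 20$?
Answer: $-84$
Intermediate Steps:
$Z = -6$ ($Z = -6 + \frac{0}{-1} = -6 + 0 \left(-1\right) = -6 + 0 = -6$)
$m = -31$ ($m = -8 - 23 = -31$)
$h{\left(K,n \right)} = 6$ ($h{\left(K,n \right)} = \left(-1\right) \left(-6\right) = 6$)
$g{\left(H \right)} = 1 + H$ ($g{\left(H \right)} = H + 1 = 1 + H$)
$h{\left(-5,7 \right)} \left(g{\left(m \right)} + 16\right) = 6 \left(\left(1 - 31\right) + 16\right) = 6 \left(-30 + 16\right) = 6 \left(-14\right) = -84$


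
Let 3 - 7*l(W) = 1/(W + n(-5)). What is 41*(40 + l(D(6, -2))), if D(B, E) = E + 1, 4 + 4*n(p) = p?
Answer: 151003/91 ≈ 1659.4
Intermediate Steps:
n(p) = -1 + p/4
D(B, E) = 1 + E
l(W) = 3/7 - 1/(7*(-9/4 + W)) (l(W) = 3/7 - 1/(7*(W + (-1 + (¼)*(-5)))) = 3/7 - 1/(7*(W + (-1 - 5/4))) = 3/7 - 1/(7*(W - 9/4)) = 3/7 - 1/(7*(-9/4 + W)))
41*(40 + l(D(6, -2))) = 41*(40 + (-31 + 12*(1 - 2))/(7*(-9 + 4*(1 - 2)))) = 41*(40 + (-31 + 12*(-1))/(7*(-9 + 4*(-1)))) = 41*(40 + (-31 - 12)/(7*(-9 - 4))) = 41*(40 + (⅐)*(-43)/(-13)) = 41*(40 + (⅐)*(-1/13)*(-43)) = 41*(40 + 43/91) = 41*(3683/91) = 151003/91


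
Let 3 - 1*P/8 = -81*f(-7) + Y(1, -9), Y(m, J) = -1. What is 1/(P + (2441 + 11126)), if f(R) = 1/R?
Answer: 7/94545 ≈ 7.4039e-5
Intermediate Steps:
P = -424/7 (P = 24 - 8*(-81/(-7) - 1) = 24 - 8*(-81*(-⅐) - 1) = 24 - 8*(81/7 - 1) = 24 - 8*74/7 = 24 - 592/7 = -424/7 ≈ -60.571)
1/(P + (2441 + 11126)) = 1/(-424/7 + (2441 + 11126)) = 1/(-424/7 + 13567) = 1/(94545/7) = 7/94545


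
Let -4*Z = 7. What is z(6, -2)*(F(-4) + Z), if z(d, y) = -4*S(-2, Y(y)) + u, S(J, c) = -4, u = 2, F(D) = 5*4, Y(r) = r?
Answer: 657/2 ≈ 328.50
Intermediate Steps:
F(D) = 20
Z = -7/4 (Z = -1/4*7 = -7/4 ≈ -1.7500)
z(d, y) = 18 (z(d, y) = -4*(-4) + 2 = 16 + 2 = 18)
z(6, -2)*(F(-4) + Z) = 18*(20 - 7/4) = 18*(73/4) = 657/2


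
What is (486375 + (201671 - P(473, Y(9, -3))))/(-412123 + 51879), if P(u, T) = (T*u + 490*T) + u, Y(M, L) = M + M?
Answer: -670239/360244 ≈ -1.8605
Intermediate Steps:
Y(M, L) = 2*M
P(u, T) = u + 490*T + T*u (P(u, T) = (490*T + T*u) + u = u + 490*T + T*u)
(486375 + (201671 - P(473, Y(9, -3))))/(-412123 + 51879) = (486375 + (201671 - (473 + 490*(2*9) + (2*9)*473)))/(-412123 + 51879) = (486375 + (201671 - (473 + 490*18 + 18*473)))/(-360244) = (486375 + (201671 - (473 + 8820 + 8514)))*(-1/360244) = (486375 + (201671 - 1*17807))*(-1/360244) = (486375 + (201671 - 17807))*(-1/360244) = (486375 + 183864)*(-1/360244) = 670239*(-1/360244) = -670239/360244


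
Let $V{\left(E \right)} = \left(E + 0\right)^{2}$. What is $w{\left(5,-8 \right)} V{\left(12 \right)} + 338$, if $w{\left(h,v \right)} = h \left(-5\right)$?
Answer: $-3262$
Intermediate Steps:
$V{\left(E \right)} = E^{2}$
$w{\left(h,v \right)} = - 5 h$
$w{\left(5,-8 \right)} V{\left(12 \right)} + 338 = \left(-5\right) 5 \cdot 12^{2} + 338 = \left(-25\right) 144 + 338 = -3600 + 338 = -3262$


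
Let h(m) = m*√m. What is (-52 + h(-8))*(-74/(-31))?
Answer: -3848/31 - 1184*I*√2/31 ≈ -124.13 - 54.014*I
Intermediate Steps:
h(m) = m^(3/2)
(-52 + h(-8))*(-74/(-31)) = (-52 + (-8)^(3/2))*(-74/(-31)) = (-52 - 16*I*√2)*(-74*(-1/31)) = (-52 - 16*I*√2)*(74/31) = -3848/31 - 1184*I*√2/31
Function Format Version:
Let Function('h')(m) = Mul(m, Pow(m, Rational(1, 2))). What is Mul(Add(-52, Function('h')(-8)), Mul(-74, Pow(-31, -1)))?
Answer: Add(Rational(-3848, 31), Mul(Rational(-1184, 31), I, Pow(2, Rational(1, 2)))) ≈ Add(-124.13, Mul(-54.014, I))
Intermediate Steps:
Function('h')(m) = Pow(m, Rational(3, 2))
Mul(Add(-52, Function('h')(-8)), Mul(-74, Pow(-31, -1))) = Mul(Add(-52, Pow(-8, Rational(3, 2))), Mul(-74, Pow(-31, -1))) = Mul(Add(-52, Mul(-16, I, Pow(2, Rational(1, 2)))), Mul(-74, Rational(-1, 31))) = Mul(Add(-52, Mul(-16, I, Pow(2, Rational(1, 2)))), Rational(74, 31)) = Add(Rational(-3848, 31), Mul(Rational(-1184, 31), I, Pow(2, Rational(1, 2))))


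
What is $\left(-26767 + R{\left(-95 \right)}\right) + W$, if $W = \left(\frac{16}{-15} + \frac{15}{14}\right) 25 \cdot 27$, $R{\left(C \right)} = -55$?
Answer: $- \frac{375463}{14} \approx -26819.0$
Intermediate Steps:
$W = \frac{45}{14}$ ($W = \left(16 \left(- \frac{1}{15}\right) + 15 \cdot \frac{1}{14}\right) 25 \cdot 27 = \left(- \frac{16}{15} + \frac{15}{14}\right) 25 \cdot 27 = \frac{1}{210} \cdot 25 \cdot 27 = \frac{5}{42} \cdot 27 = \frac{45}{14} \approx 3.2143$)
$\left(-26767 + R{\left(-95 \right)}\right) + W = \left(-26767 - 55\right) + \frac{45}{14} = -26822 + \frac{45}{14} = - \frac{375463}{14}$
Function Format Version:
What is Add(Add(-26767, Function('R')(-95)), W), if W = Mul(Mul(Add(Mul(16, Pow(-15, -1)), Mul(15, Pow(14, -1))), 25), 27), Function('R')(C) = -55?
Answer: Rational(-375463, 14) ≈ -26819.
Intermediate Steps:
W = Rational(45, 14) (W = Mul(Mul(Add(Mul(16, Rational(-1, 15)), Mul(15, Rational(1, 14))), 25), 27) = Mul(Mul(Add(Rational(-16, 15), Rational(15, 14)), 25), 27) = Mul(Mul(Rational(1, 210), 25), 27) = Mul(Rational(5, 42), 27) = Rational(45, 14) ≈ 3.2143)
Add(Add(-26767, Function('R')(-95)), W) = Add(Add(-26767, -55), Rational(45, 14)) = Add(-26822, Rational(45, 14)) = Rational(-375463, 14)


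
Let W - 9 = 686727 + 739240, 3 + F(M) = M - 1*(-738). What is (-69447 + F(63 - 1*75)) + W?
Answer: 1357252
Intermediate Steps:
F(M) = 735 + M (F(M) = -3 + (M - 1*(-738)) = -3 + (M + 738) = -3 + (738 + M) = 735 + M)
W = 1425976 (W = 9 + (686727 + 739240) = 9 + 1425967 = 1425976)
(-69447 + F(63 - 1*75)) + W = (-69447 + (735 + (63 - 1*75))) + 1425976 = (-69447 + (735 + (63 - 75))) + 1425976 = (-69447 + (735 - 12)) + 1425976 = (-69447 + 723) + 1425976 = -68724 + 1425976 = 1357252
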